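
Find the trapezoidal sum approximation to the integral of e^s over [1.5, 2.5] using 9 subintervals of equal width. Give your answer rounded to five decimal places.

7.70873

Δs = (2.5 − 1.5)/9 = 1/9.
f(1.5) ≈ 4.48169, f(29/18) ≈ 5.00837, f(31/18) ≈ 5.59695, f(11/6) ≈ 6.25470, f(35/18) ≈ 6.98975, f(37/18) ≈ 7.81118, f(13/6) ≈ 8.72914, f(41/18) ≈ 9.75498, f(43/18) ≈ 10.90137, f(2.5) ≈ 12.18249.
T_9 = (Δs/2)·[f(s_0) + 2f(s_1) + ... + 2f(s_{8}) + f(s_9)].
Sum ≈ 7.70873.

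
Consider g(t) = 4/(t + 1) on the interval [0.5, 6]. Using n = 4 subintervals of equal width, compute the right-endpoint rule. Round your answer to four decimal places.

Δt = (6 − 0.5)/4 = 1.375.
Right endpoints: 1.875, 3.25, 4.625, 6.
g(1.875) = 32/23, g(3.25) = 16/17, g(4.625) = 32/45, g(6) = 4/7.
Sum = Δt · [g(1.875) + g(3.25) + g(4.625) + g(6)].
Sum ≈ 4.9707.

4.9707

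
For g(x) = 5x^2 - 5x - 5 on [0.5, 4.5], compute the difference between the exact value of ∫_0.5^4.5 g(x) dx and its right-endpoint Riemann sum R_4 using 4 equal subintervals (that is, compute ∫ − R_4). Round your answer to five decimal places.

Exact integral: ∫_0.5^4.5 g(x) dx ≈ 81.6666667.
R_4 = 125.
Error ≈ 81.6666667 − 125 ≈ -43.33333.

-43.33333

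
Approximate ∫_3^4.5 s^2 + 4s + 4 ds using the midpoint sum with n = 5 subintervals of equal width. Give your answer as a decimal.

49.86375

Δs = (4.5 − 3)/5 = 0.3.
Midpoints: 3.15, 3.45, 3.75, 4.05, 4.35.
f(3.15) = 26.5225, f(3.45) = 29.7025, f(3.75) = 33.0625, f(4.05) = 36.6025, f(4.35) = 40.3225.
Sum = Δs · [f(3.15) + f(3.45) + f(3.75) + f(4.05) + f(4.35)].
Sum = 49.86375.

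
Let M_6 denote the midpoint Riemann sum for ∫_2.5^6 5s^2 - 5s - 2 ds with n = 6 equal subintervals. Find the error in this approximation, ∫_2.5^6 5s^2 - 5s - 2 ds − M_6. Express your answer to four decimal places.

Exact integral: ∫_2.5^6 f(s) ds ≈ 252.583333.
M_6 ≈ 252.087095.
Error ≈ 252.583333 − 252.087095 ≈ 0.4962.

0.4962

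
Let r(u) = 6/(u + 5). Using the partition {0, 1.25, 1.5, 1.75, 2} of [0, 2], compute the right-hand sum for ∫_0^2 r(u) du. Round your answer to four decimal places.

1.8673

Subinterval widths: 1.25, 0.25, 0.25, 0.25.
Right endpoints: 1.25, 1.5, 1.75, 2.
r(1.25) = 0.96, r(1.5) = 12/13, r(1.75) = 8/9, r(2) = 6/7.
Sum = Σ Δu_i · r(u_i).
Sum ≈ 1.8673.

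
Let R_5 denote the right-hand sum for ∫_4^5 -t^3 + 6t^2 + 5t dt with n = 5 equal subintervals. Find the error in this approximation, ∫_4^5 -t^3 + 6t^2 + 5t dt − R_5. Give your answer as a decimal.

Exact integral: ∫_4^5 f(t) dt = 52.25.
R_5 = 52.
Error = 52.25 − 52 = 0.25.

0.25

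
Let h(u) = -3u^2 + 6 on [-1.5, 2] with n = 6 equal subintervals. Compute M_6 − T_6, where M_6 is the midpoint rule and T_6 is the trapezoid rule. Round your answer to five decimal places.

M_6 ≈ 9.9227431.
T_6 ≈ 9.0295139.
M_6 − T_6 ≈ 0.89323.

0.89323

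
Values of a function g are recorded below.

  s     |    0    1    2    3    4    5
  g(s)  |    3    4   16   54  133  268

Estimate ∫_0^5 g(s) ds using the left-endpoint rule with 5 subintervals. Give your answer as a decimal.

Δs = 1.
Sum = 1·[3 + 4 + 16 + 54 + 133] = 210.

210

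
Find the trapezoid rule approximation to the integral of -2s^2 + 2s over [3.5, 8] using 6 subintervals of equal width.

Δs = (8 − 3.5)/6 = 0.75.
f(3.5) = -17.5, f(4.25) = -27.625, f(5) = -40, f(5.75) = -54.625, f(6.5) = -71.5, f(7.25) = -90.625, f(8) = -112.
T_6 = (Δs/2)·[f(s_0) + 2f(s_1) + ... + 2f(s_{5}) + f(s_6)].
Sum = -261.84375.

-261.84375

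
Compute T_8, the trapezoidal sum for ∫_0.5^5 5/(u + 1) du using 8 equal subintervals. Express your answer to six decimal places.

6.985631

Δu = (5 − 0.5)/8 = 0.5625.
f(0.5) = 10/3, f(1.0625) = 80/33, f(1.625) = 40/21, f(2.1875) = 80/51, f(2.75) = 4/3, f(3.3125) = 80/69, f(3.875) = 40/39, f(4.4375) = 80/87, f(5) = 5/6.
T_8 = (Δu/2)·[f(u_0) + 2f(u_1) + ... + 2f(u_{7}) + f(u_8)].
Sum ≈ 6.985631.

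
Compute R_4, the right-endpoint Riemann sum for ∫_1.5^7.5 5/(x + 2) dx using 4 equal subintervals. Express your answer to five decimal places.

Δx = (7.5 − 1.5)/4 = 1.5.
Right endpoints: 3, 4.5, 6, 7.5.
f(3) = 1, f(4.5) = 10/13, f(6) = 0.625, f(7.5) = 10/19.
Sum = Δx · [f(3) + f(4.5) + f(6) + f(7.5)].
Sum ≈ 4.38082.

4.38082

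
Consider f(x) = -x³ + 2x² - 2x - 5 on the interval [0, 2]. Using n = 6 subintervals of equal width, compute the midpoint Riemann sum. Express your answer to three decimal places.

Δx = (2 − 0)/6 = 1/3.
Midpoints: 1/6, 0.5, 5/6, 7/6, 1.5, 11/6.
f(1/6) = -1141/216, f(0.5) = -5.625, f(5/6) = -1265/216, f(7/6) = -1339/216, f(1.5) = -6.875, f(11/6) = -1751/216.
Sum = Δx · [f(1/6) + f(0.5) + f(5/6) + ...].
Sum ≈ -12.648.

-12.648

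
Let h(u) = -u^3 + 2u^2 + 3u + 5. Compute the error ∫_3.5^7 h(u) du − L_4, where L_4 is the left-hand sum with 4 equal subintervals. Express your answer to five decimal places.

Exact integral: ∫_3.5^7 h(u) du ≈ -290.0260417.
L_4 ≈ -201.6123047.
Error ≈ -290.0260417 − (-201.6123047) ≈ -88.41374.

-88.41374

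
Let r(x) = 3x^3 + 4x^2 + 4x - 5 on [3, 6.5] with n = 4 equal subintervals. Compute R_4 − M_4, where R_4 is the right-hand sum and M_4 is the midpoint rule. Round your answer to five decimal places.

R_4 ≈ 2067.4130859.
M_4 ≈ 1646.7739258.
R_4 − M_4 ≈ 420.63916.

420.63916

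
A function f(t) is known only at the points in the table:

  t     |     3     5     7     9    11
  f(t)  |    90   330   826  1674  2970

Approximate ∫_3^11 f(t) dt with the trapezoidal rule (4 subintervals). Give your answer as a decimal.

Δt = 2.
T_4 = (2/2)·[90 + 2·330 + 2·826 + 2·1674 + 2970] = 8720.

8720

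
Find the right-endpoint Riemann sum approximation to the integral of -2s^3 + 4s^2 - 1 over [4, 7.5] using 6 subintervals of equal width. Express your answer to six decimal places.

Δs = (7.5 − 4)/6 = 7/12.
Right endpoints: 55/12, 31/6, 5.75, 19/3, 83/12, 7.5.
f(55/12) = -94639/864, f(31/6) = -18367/108, f(5.75) = -248.96875, f(19/3) = -9413/27, f(83/12) = -407315/864, f(7.5) = -619.75.
Sum = Δs · [f(55/12) + f(31/6) + f(5.75) + ...].
Sum ≈ -1148.220775.

-1148.220775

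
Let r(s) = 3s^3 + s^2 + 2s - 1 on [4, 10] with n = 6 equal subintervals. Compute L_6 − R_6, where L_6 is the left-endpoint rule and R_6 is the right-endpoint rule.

-2904

L_6 = 6310.
R_6 = 9214.
L_6 − R_6 = -2904.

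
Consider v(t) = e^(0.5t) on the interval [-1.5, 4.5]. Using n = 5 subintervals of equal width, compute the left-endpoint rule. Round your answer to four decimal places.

Δt = (4.5 − (-1.5))/5 = 1.2.
Left endpoints: -1.5, -0.3, 0.9, 2.1, 3.3.
v(-1.5) ≈ 0.4724, v(-0.3) ≈ 0.8607, v(0.9) ≈ 1.5683, v(2.1) ≈ 2.8577, v(3.3) ≈ 5.2070.
Sum = Δt · [v(-1.5) + v(-0.3) + v(0.9) + v(2.1) + v(3.3)].
Sum ≈ 13.1592.

13.1592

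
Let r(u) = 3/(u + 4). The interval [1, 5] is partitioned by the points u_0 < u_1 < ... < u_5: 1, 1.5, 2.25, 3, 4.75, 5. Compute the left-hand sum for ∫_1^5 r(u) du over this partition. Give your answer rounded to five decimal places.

1.90481

Subinterval widths: 0.5, 0.75, 0.75, 1.75, 0.25.
Left endpoints: 1, 1.5, 2.25, 3, 4.75.
r(1) = 0.6, r(1.5) = 6/11, r(2.25) = 0.48, r(3) = 3/7, r(4.75) = 12/35.
Sum = Σ Δu_i · r(u_i).
Sum ≈ 1.90481.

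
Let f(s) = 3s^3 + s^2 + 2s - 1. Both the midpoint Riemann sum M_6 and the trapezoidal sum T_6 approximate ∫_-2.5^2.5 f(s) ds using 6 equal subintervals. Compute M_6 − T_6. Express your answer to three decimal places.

M_6 ≈ 5.12731.
T_6 ≈ 5.99537.
M_6 − T_6 ≈ -0.868.

-0.868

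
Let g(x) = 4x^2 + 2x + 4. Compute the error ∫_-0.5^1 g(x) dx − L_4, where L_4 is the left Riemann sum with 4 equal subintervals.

Exact integral: ∫_-0.5^1 g(x) dx = 8.25.
L_4 = 7.265625.
Error = 8.25 − 7.265625 = 0.984375.

0.984375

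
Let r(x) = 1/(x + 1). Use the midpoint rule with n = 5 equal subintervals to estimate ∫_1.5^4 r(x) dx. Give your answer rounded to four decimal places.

Δx = (4 − 1.5)/5 = 0.5.
Midpoints: 1.75, 2.25, 2.75, 3.25, 3.75.
r(1.75) = 4/11, r(2.25) = 4/13, r(2.75) = 4/15, r(3.25) = 4/17, r(3.75) = 4/19.
Sum = Δx · [r(1.75) + r(2.25) + r(2.75) + r(3.25) + r(3.75)].
Sum ≈ 0.6919.

0.6919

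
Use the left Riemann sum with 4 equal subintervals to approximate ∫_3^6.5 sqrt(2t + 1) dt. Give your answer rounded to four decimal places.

Δt = (6.5 − 3)/4 = 0.875.
Left endpoints: 3, 3.875, 4.75, 5.625.
f(3) ≈ 2.6458, f(3.875) ≈ 2.9580, f(4.75) ≈ 3.2404, f(5.625) ≈ 3.5000.
Sum = Δt · [f(3) + f(3.875) + f(4.75) + f(5.625)].
Sum ≈ 10.8011.

10.8011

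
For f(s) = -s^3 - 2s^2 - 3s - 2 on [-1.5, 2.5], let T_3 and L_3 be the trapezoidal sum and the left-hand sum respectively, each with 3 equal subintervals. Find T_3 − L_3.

-26

T_3 ≈ -39.314815.
L_3 ≈ -13.314815.
T_3 − L_3 = -26.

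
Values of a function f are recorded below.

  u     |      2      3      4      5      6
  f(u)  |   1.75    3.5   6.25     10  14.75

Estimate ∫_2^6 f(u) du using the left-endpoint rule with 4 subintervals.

21.5

Δu = 1.
Sum = 1·[1.75 + 3.5 + 6.25 + 10] = 21.5.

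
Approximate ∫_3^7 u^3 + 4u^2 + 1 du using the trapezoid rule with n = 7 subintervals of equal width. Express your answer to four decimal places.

1009.4694

Δu = (7 − 3)/7 = 4/7.
f(3) = 64, f(25/7) = 33468/343, f(29/7) = 48280/343, f(33/7) = 66772/343, f(37/7) = 89328/343, f(41/7) = 116332/343, f(45/7) = 148168/343, f(7) = 540.
T_7 = (Δu/2)·[f(u_0) + 2f(u_1) + ... + 2f(u_{6}) + f(u_7)].
Sum ≈ 1009.4694.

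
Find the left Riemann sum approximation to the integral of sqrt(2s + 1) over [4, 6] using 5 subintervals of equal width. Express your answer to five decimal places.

6.50220

Δs = (6 − 4)/5 = 0.4.
Left endpoints: 4, 4.4, 4.8, 5.2, 5.6.
f(4) ≈ 3.00000, f(4.4) ≈ 3.13050, f(4.8) ≈ 3.25576, f(5.2) ≈ 3.37639, f(5.6) ≈ 3.49285.
Sum = Δs · [f(4) + f(4.4) + f(4.8) + f(5.2) + f(5.6)].
Sum ≈ 6.50220.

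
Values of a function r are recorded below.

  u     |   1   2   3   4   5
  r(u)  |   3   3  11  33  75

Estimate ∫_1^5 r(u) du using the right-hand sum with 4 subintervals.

Δu = 1.
Sum = 1·[3 + 11 + 33 + 75] = 122.

122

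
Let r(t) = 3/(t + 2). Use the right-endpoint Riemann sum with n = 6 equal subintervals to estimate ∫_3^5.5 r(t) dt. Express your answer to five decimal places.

Δt = (5.5 − 3)/6 = 5/12.
Right endpoints: 41/12, 23/6, 4.25, 14/3, 61/12, 5.5.
r(41/12) = 36/65, r(23/6) = 18/35, r(4.25) = 0.48, r(14/3) = 0.45, r(61/12) = 36/85, r(5.5) = 0.4.
Sum = Δt · [r(41/12) + r(23/6) + r(4.25) + ...].
Sum ≈ 1.17569.

1.17569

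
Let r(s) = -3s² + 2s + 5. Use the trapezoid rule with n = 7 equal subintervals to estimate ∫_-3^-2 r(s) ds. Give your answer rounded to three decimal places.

-19.010

Δs = (-2 − (-3))/7 = 1/7.
r(-3) = -28, r(-20/7) = -1235/49, r(-19/7) = -1104/49, r(-18/7) = -979/49, r(-17/7) = -860/49, r(-16/7) = -747/49, r(-15/7) = -640/49, r(-2) = -11.
T_7 = (Δs/2)·[r(s_0) + 2r(s_1) + ... + 2r(s_{6}) + r(s_7)].
Sum ≈ -19.010.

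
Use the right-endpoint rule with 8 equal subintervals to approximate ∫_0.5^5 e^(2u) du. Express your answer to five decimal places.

Δu = (5 − 0.5)/8 = 0.5625.
Right endpoints: 1.0625, 1.625, 2.1875, 2.75, 3.3125, 3.875, 4.4375, 5.
f(1.0625) ≈ 8.37290, f(1.625) ≈ 25.79034, f(2.1875) ≈ 79.43984, f(2.75) ≈ 244.69193, f(3.3125) ≈ 753.70421, f(3.875) ≈ 2321.57241, f(4.4375) ≈ 7150.94647, f(5) ≈ 22026.46579.
Sum = Δu · [f(1.0625) + f(1.625) + f(2.1875) + ...].
Sum ≈ 18343.67844.

18343.67844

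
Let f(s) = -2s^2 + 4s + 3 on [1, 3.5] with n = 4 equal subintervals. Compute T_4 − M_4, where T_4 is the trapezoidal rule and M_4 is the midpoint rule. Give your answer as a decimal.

T_4 = 1.7578125.
M_4 = 2.24609375.
T_4 − M_4 = -0.48828125.

-0.48828125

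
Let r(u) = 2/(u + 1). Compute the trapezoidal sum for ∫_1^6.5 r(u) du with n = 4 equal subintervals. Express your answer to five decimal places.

Δu = (6.5 − 1)/4 = 1.375.
r(1) = 1, r(2.375) = 16/27, r(3.75) = 8/19, r(5.125) = 16/49, r(6.5) = 4/15.
T_4 = (Δu/2)·[r(u_0) + 2r(u_1) + 2r(u_2) + 2r(u_3) + r(u_4)].
Sum ≈ 2.71358.

2.71358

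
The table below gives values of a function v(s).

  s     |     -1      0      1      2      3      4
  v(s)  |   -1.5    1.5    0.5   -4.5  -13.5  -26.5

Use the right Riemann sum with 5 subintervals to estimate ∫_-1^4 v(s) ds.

-42.5

Δs = 1.
Sum = 1·[1.5 + 0.5 + (-4.5) + (-13.5) + (-26.5)] = -42.5.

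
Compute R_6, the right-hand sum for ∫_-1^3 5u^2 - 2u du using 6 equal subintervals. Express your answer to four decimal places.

Δu = (3 − (-1))/6 = 2/3.
Right endpoints: -1/3, 1/3, 1, 5/3, 7/3, 3.
f(-1/3) = 11/9, f(1/3) = -1/9, f(1) = 3, f(5/3) = 95/9, f(7/3) = 203/9, f(3) = 39.
Sum = Δu · [f(-1/3) + f(1/3) + f(1) + ...].
Sum ≈ 50.8148.

50.8148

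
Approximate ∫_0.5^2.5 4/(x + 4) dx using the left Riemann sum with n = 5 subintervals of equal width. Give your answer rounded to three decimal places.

1.527

Δx = (2.5 − 0.5)/5 = 0.4.
Left endpoints: 0.5, 0.9, 1.3, 1.7, 2.1.
f(0.5) = 8/9, f(0.9) = 40/49, f(1.3) = 40/53, f(1.7) = 40/57, f(2.1) = 40/61.
Sum = Δx · [f(0.5) + f(0.9) + f(1.3) + f(1.7) + f(2.1)].
Sum ≈ 1.527.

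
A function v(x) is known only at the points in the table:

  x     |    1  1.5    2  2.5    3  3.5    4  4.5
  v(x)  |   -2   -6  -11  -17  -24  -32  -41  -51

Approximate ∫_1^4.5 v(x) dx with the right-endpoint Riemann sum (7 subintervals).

Δx = 0.5.
Sum = 0.5·[(-6) + (-11) + (-17) + (-24) + (-32) + (-41) + (-51)] = -91.

-91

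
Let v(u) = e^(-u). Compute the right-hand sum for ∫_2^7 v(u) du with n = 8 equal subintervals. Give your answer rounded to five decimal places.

0.09676

Δu = (7 − 2)/8 = 0.625.
Right endpoints: 2.625, 3.25, 3.875, 4.5, 5.125, 5.75, 6.375, 7.
v(2.625) ≈ 0.07244, v(3.25) ≈ 0.03877, v(3.875) ≈ 0.02075, v(4.5) ≈ 0.01111, v(5.125) ≈ 0.00595, v(5.75) ≈ 0.00318, v(6.375) ≈ 0.00170, v(7) ≈ 0.00091.
Sum = Δu · [v(2.625) + v(3.25) + v(3.875) + ...].
Sum ≈ 0.09676.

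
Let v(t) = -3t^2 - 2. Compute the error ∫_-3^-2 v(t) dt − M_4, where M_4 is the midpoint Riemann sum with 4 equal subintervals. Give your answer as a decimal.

-0.015625

Exact integral: ∫_-3^-2 v(t) dt = -21.
M_4 = -20.984375.
Error = -21 − (-20.984375) = -0.015625.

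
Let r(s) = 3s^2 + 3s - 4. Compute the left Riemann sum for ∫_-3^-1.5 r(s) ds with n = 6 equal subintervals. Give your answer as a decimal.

9.515625

Δs = (-1.5 − (-3))/6 = 0.25.
Left endpoints: -3, -2.75, -2.5, -2.25, -2, -1.75.
r(-3) = 14, r(-2.75) = 10.4375, r(-2.5) = 7.25, r(-2.25) = 4.4375, r(-2) = 2, r(-1.75) = -0.0625.
Sum = Δs · [r(-3) + r(-2.75) + r(-2.5) + ...].
Sum = 9.515625.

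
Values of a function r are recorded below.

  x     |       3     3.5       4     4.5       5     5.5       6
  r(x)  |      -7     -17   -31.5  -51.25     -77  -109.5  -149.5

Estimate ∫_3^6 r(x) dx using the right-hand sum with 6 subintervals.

Δx = 0.5.
Sum = 0.5·[(-17) + (-31.5) + (-51.25) + (-77) + (-109.5) + (-149.5)] = -217.875.

-217.875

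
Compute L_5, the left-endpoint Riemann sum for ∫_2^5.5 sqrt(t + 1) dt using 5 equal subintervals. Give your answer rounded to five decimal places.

7.29389

Δt = (5.5 − 2)/5 = 0.7.
Left endpoints: 2, 2.7, 3.4, 4.1, 4.8.
f(2) ≈ 1.73205, f(2.7) ≈ 1.92354, f(3.4) ≈ 2.09762, f(4.1) ≈ 2.25832, f(4.8) ≈ 2.40832.
Sum = Δt · [f(2) + f(2.7) + f(3.4) + f(4.1) + f(4.8)].
Sum ≈ 7.29389.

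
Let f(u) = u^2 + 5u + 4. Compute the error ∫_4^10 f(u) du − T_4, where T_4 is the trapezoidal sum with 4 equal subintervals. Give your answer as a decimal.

Exact integral: ∫_4^10 f(u) du = 546.
T_4 = 548.25.
Error = 546 − 548.25 = -2.25.

-2.25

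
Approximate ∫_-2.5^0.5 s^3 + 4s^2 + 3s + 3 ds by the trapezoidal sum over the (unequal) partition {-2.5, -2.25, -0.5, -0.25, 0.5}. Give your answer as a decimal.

11.4453125

Subinterval widths: 0.25, 1.75, 0.25, 0.75.
f(-2.5) = 4.875, f(-2.25) = 5.109375, f(-0.5) = 2.375, f(-0.25) = 2.484375, f(0.5) = 5.625.
On each subinterval the trapezoid contributes (Δs_i/2)·[f(s_{i-1}) + f(s_i)].
Sum = 11.4453125.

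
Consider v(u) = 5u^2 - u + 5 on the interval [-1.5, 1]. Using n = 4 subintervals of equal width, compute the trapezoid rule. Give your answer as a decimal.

Δu = (1 − (-1.5))/4 = 0.625.
v(-1.5) = 17.75, v(-0.875) = 9.703125, v(-0.25) = 5.5625, v(0.375) = 5.328125, v(1) = 9.
T_4 = (Δu/2)·[v(u_0) + 2v(u_1) + 2v(u_2) + 2v(u_3) + v(u_4)].
Sum = 21.23046875.

21.23046875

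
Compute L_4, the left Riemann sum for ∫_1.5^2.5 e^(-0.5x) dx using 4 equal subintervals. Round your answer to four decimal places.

0.3954

Δx = (2.5 − 1.5)/4 = 0.25.
Left endpoints: 1.5, 1.75, 2, 2.25.
f(1.5) ≈ 0.4724, f(1.75) ≈ 0.4169, f(2) ≈ 0.3679, f(2.25) ≈ 0.3247.
Sum = Δx · [f(1.5) + f(1.75) + f(2) + f(2.25)].
Sum ≈ 0.3954.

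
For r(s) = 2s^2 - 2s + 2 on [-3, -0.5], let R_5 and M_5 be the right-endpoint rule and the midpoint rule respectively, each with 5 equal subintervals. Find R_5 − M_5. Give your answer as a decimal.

-5.3125

R_5 = 26.25.
M_5 = 31.5625.
R_5 − M_5 = -5.3125.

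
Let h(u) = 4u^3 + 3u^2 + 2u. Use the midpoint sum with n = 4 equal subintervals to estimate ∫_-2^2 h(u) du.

15

Δu = (2 − (-2))/4 = 1.
Midpoints: -1.5, -0.5, 0.5, 1.5.
h(-1.5) = -9.75, h(-0.5) = -0.75, h(0.5) = 2.25, h(1.5) = 23.25.
Sum = Δu · [h(-1.5) + h(-0.5) + h(0.5) + h(1.5)].
Sum = 15.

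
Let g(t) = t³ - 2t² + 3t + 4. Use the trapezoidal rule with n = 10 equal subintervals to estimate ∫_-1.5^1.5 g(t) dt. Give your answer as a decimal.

Δt = (1.5 − (-1.5))/10 = 0.3.
g(-1.5) = -8.375, g(-1.2) = -4.208, g(-0.9) = -1.049, g(-0.6) = 1.264, g(-0.3) = 2.893, g(0) = 4, g(0.3) = 4.747, g(0.6) = 5.296, g(0.9) = 5.809, g(1.2) = 6.448, g(1.5) = 7.375.
T_10 = (Δt/2)·[g(t_0) + 2g(t_1) + ... + 2g(t_{9}) + g(t_10)].
Sum = 7.41.

7.41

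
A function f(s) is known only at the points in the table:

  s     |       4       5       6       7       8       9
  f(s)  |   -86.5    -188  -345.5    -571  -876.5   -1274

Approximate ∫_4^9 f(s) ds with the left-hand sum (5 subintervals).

Δs = 1.
Sum = 1·[(-86.5) + (-188) + (-345.5) + (-571) + (-876.5)] = -2067.5.

-2067.5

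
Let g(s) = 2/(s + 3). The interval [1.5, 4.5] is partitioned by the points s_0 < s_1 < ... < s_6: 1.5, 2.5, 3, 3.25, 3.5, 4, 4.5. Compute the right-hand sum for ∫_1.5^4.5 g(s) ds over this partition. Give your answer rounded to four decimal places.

0.9634

Subinterval widths: 1, 0.5, 0.25, 0.25, 0.5, 0.5.
Right endpoints: 2.5, 3, 3.25, 3.5, 4, 4.5.
g(2.5) = 4/11, g(3) = 1/3, g(3.25) = 0.32, g(3.5) = 4/13, g(4) = 2/7, g(4.5) = 4/15.
Sum = Σ Δs_i · g(s_i).
Sum ≈ 0.9634.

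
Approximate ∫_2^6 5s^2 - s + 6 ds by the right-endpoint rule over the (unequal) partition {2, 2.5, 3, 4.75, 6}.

465.984375

Subinterval widths: 0.5, 0.5, 1.75, 1.25.
Right endpoints: 2.5, 3, 4.75, 6.
f(2.5) = 34.75, f(3) = 48, f(4.75) = 114.0625, f(6) = 180.
Sum = Σ Δs_i · f(s_i).
Sum = 465.984375.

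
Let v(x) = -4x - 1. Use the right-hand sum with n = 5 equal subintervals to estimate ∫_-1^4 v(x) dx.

Δx = (4 − (-1))/5 = 1.
Right endpoints: 0, 1, 2, 3, 4.
v(0) = -1, v(1) = -5, v(2) = -9, v(3) = -13, v(4) = -17.
Sum = Δx · [v(0) + v(1) + v(2) + v(3) + v(4)].
Sum = -45.

-45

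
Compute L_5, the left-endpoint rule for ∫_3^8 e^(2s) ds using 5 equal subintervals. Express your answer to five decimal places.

Δs = (8 − 3)/5 = 1.
Left endpoints: 3, 4, 5, 6, 7.
f(3) ≈ 403.42879, f(4) ≈ 2980.95799, f(5) ≈ 22026.46579, f(6) ≈ 162754.79142, f(7) ≈ 1202604.28416.
Sum = Δs · [f(3) + f(4) + f(5) + f(6) + f(7)].
Sum ≈ 1390769.92816.

1390769.92816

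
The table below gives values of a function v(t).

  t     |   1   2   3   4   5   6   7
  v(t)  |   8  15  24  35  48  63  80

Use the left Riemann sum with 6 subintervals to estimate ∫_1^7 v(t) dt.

193

Δt = 1.
Sum = 1·[8 + 15 + 24 + 35 + 48 + 63] = 193.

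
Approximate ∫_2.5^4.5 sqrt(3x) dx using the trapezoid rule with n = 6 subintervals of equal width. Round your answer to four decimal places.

6.4571

Δx = (4.5 − 2.5)/6 = 1/3.
f(2.5) ≈ 2.7386, f(17/6) ≈ 2.9155, f(19/6) ≈ 3.0822, f(3.5) ≈ 3.2404, f(23/6) ≈ 3.3912, f(25/6) ≈ 3.5355, f(4.5) ≈ 3.6742.
T_6 = (Δx/2)·[f(x_0) + 2f(x_1) + ... + 2f(x_{5}) + f(x_6)].
Sum ≈ 6.4571.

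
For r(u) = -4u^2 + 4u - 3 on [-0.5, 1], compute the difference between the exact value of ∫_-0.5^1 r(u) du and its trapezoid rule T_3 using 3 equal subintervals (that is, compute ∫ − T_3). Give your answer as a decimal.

Exact integral: ∫_-0.5^1 r(u) du = -4.5.
T_3 = -4.75.
Error = -4.5 − (-4.75) = 0.25.

0.25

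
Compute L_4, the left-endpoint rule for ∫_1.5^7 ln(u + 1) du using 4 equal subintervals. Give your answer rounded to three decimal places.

Δu = (7 − 1.5)/4 = 1.375.
Left endpoints: 1.5, 2.875, 4.25, 5.625.
f(1.5) ≈ 0.916, f(2.875) ≈ 1.355, f(4.25) ≈ 1.658, f(5.625) ≈ 1.891.
Sum = Δu · [f(1.5) + f(2.875) + f(4.25) + f(5.625)].
Sum ≈ 8.002.

8.002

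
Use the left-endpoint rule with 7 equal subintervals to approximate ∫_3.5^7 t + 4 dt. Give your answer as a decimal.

Δt = (7 − 3.5)/7 = 0.5.
Left endpoints: 3.5, 4, 4.5, 5, 5.5, 6, 6.5.
f(3.5) = 7.5, f(4) = 8, f(4.5) = 8.5, f(5) = 9, f(5.5) = 9.5, f(6) = 10, f(6.5) = 10.5.
Sum = Δt · [f(3.5) + f(4) + f(4.5) + ...].
Sum = 31.5.

31.5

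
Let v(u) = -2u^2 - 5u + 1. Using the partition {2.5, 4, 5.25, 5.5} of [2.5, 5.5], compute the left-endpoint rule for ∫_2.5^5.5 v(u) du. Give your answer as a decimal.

Subinterval widths: 1.5, 1.25, 0.25.
Left endpoints: 2.5, 4, 5.25.
v(2.5) = -24, v(4) = -51, v(5.25) = -80.375.
Sum = Σ Δu_i · v(u_i).
Sum = -119.84375.

-119.84375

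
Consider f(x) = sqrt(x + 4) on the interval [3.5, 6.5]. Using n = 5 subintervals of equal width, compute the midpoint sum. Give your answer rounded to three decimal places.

8.990

Δx = (6.5 − 3.5)/5 = 0.6.
Midpoints: 3.8, 4.4, 5, 5.6, 6.2.
f(3.8) ≈ 2.793, f(4.4) ≈ 2.898, f(5) ≈ 3.000, f(5.6) ≈ 3.098, f(6.2) ≈ 3.194.
Sum = Δx · [f(3.8) + f(4.4) + f(5) + f(5.6) + f(6.2)].
Sum ≈ 8.990.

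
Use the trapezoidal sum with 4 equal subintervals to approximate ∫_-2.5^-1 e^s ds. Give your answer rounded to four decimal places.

0.2891

Δs = (-1 − (-2.5))/4 = 0.375.
f(-2.5) ≈ 0.0821, f(-2.125) ≈ 0.1194, f(-1.75) ≈ 0.1738, f(-1.375) ≈ 0.2528, f(-1) ≈ 0.3679.
T_4 = (Δs/2)·[f(s_0) + 2f(s_1) + 2f(s_2) + 2f(s_3) + f(s_4)].
Sum ≈ 0.2891.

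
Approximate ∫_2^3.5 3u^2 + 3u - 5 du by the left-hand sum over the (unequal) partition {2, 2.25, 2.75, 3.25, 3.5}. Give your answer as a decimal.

Subinterval widths: 0.25, 0.5, 0.5, 0.25.
Left endpoints: 2, 2.25, 2.75, 3.25.
f(2) = 13, f(2.25) = 16.9375, f(2.75) = 25.9375, f(3.25) = 36.4375.
Sum = Σ Δu_i · f(u_i).
Sum = 33.796875.

33.796875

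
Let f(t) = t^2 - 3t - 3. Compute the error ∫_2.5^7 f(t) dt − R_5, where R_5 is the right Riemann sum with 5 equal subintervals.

Exact integral: ∫_2.5^7 f(t) dt = 31.5.
R_5 = 45.27.
Error = 31.5 − 45.27 = -13.77.

-13.77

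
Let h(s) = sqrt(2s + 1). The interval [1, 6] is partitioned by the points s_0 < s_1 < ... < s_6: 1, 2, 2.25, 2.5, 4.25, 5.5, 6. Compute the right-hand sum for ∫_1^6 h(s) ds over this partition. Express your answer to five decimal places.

Subinterval widths: 1, 0.25, 0.25, 1.75, 1.25, 0.5.
Right endpoints: 2, 2.25, 2.5, 4.25, 5.5, 6.
h(2) ≈ 2.23607, h(2.25) ≈ 2.34521, h(2.5) ≈ 2.44949, h(4.25) ≈ 3.08221, h(5.5) ≈ 3.46410, h(6) ≈ 3.60555.
Sum = Σ Δs_i · h(s_i).
Sum ≈ 14.96151.

14.96151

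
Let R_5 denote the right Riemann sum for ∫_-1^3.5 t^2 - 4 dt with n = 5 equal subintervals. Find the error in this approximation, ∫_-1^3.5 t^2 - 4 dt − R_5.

Exact integral: ∫_-1^3.5 f(t) dt = -3.375.
R_5 = 2.295.
Error = -3.375 − 2.295 = -5.67.

-5.67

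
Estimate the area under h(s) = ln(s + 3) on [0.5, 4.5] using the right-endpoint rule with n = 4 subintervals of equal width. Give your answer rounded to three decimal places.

7.096

Δs = (4.5 − 0.5)/4 = 1.
Right endpoints: 1.5, 2.5, 3.5, 4.5.
h(1.5) ≈ 1.504, h(2.5) ≈ 1.705, h(3.5) ≈ 1.872, h(4.5) ≈ 2.015.
Sum = Δs · [h(1.5) + h(2.5) + h(3.5) + h(4.5)].
Sum ≈ 7.096.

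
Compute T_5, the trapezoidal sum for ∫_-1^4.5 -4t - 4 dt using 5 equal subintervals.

Δt = (4.5 − (-1))/5 = 1.1.
f(-1) = 0, f(0.1) = -4.4, f(1.2) = -8.8, f(2.3) = -13.2, f(3.4) = -17.6, f(4.5) = -22.
T_5 = (Δt/2)·[f(t_0) + 2f(t_1) + ... + 2f(t_{4}) + f(t_5)].
Sum = -60.5.

-60.5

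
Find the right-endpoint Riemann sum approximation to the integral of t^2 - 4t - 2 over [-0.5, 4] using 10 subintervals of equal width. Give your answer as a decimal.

-19.479375

Δt = (4 − (-0.5))/10 = 0.45.
Right endpoints: -0.05, 0.4, 0.85, 1.3, 1.75, 2.2, 2.65, 3.1, 3.55, 4.
f(-0.05) = -1.7975, f(0.4) = -3.44, f(0.85) = -4.6775, f(1.3) = -5.51, f(1.75) = -5.9375, f(2.2) = -5.96, f(2.65) = -5.5775, f(3.1) = -4.79, f(3.55) = -3.5975, f(4) = -2.
Sum = Δt · [f(-0.05) + f(0.4) + f(0.85) + ...].
Sum = -19.479375.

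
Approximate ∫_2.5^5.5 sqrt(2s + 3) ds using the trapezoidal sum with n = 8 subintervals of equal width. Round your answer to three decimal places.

9.918

Δs = (5.5 − 2.5)/8 = 0.375.
f(2.5) ≈ 2.828, f(2.875) ≈ 2.958, f(3.25) ≈ 3.082, f(3.625) ≈ 3.202, f(4) ≈ 3.317, f(4.375) ≈ 3.428, f(4.75) ≈ 3.536, f(5.125) ≈ 3.640, f(5.5) ≈ 3.742.
T_8 = (Δs/2)·[f(s_0) + 2f(s_1) + ... + 2f(s_{7}) + f(s_8)].
Sum ≈ 9.918.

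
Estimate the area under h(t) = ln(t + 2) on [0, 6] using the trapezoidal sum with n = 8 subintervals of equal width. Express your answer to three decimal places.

9.232

Δt = (6 − 0)/8 = 0.75.
h(0) ≈ 0.693, h(0.75) ≈ 1.012, h(1.5) ≈ 1.253, h(2.25) ≈ 1.447, h(3) ≈ 1.609, h(3.75) ≈ 1.749, h(4.5) ≈ 1.872, h(5.25) ≈ 1.981, h(6) ≈ 2.079.
T_8 = (Δt/2)·[h(t_0) + 2h(t_1) + ... + 2h(t_{7}) + h(t_8)].
Sum ≈ 9.232.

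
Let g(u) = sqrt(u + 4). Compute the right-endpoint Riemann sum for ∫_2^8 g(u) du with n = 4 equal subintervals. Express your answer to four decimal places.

18.6646

Δu = (8 − 2)/4 = 1.5.
Right endpoints: 3.5, 5, 6.5, 8.
g(3.5) ≈ 2.7386, g(5) ≈ 3.0000, g(6.5) ≈ 3.2404, g(8) ≈ 3.4641.
Sum = Δu · [g(3.5) + g(5) + g(6.5) + g(8)].
Sum ≈ 18.6646.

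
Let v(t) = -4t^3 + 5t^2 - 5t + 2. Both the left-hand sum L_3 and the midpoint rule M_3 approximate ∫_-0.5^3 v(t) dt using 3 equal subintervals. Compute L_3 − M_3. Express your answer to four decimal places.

36.0694

L_3 ≈ -10.564815.
M_3 ≈ -46.634259.
L_3 − M_3 ≈ 36.0694.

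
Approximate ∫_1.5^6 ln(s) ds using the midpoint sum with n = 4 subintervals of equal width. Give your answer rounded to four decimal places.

5.6677

Δs = (6 − 1.5)/4 = 1.125.
Midpoints: 2.0625, 3.1875, 4.3125, 5.4375.
f(2.0625) ≈ 0.7239, f(3.1875) ≈ 1.1592, f(4.3125) ≈ 1.4615, f(5.4375) ≈ 1.6933.
Sum = Δs · [f(2.0625) + f(3.1875) + f(4.3125) + f(5.4375)].
Sum ≈ 5.6677.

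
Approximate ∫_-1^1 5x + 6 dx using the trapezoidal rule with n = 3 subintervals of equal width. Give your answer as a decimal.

12

Δx = (1 − (-1))/3 = 2/3.
f(-1) = 1, f(-1/3) = 13/3, f(1/3) = 23/3, f(1) = 11.
T_3 = (Δx/2)·[f(x_0) + 2f(x_1) + 2f(x_2) + f(x_3)].
Sum = 12.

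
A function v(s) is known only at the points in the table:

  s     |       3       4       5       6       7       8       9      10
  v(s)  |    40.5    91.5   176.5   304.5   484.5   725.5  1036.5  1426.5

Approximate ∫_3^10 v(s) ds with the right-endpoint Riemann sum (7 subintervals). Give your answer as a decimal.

4245.5

Δs = 1.
Sum = 1·[91.5 + 176.5 + 304.5 + 484.5 + 725.5 + 1036.5 + 1426.5] = 4245.5.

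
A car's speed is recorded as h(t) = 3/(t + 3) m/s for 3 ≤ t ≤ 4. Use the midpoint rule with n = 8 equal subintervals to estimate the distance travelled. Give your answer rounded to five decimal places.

Δt = (4 − 3)/8 = 0.125.
Midpoints: 3.0625, 3.1875, 3.3125, 3.4375, 3.5625, 3.6875, 3.8125, 3.9375.
h(3.0625) = 48/97, h(3.1875) = 16/33, h(3.3125) = 48/101, h(3.4375) = 48/103, h(3.5625) = 16/35, h(3.6875) = 48/107, h(3.8125) = 48/109, h(3.9375) = 16/37.
Sum = Δt · [h(3.0625) + h(3.1875) + h(3.3125) + ...].
Sum ≈ 0.46244.

0.46244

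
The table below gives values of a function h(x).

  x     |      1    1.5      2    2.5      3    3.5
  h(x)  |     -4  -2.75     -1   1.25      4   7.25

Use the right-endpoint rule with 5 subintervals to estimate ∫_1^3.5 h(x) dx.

Δx = 0.5.
Sum = 0.5·[(-2.75) + (-1) + 1.25 + 4 + 7.25] = 4.375.

4.375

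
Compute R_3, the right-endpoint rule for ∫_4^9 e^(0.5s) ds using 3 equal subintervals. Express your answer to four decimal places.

Δs = (9 − 4)/3 = 5/3.
Right endpoints: 17/3, 22/3, 9.
f(17/3) ≈ 17.0020, f(22/3) ≈ 39.1213, f(9) ≈ 90.0171.
Sum = Δs · [f(17/3) + f(22/3) + f(9)].
Sum ≈ 243.5674.

243.5674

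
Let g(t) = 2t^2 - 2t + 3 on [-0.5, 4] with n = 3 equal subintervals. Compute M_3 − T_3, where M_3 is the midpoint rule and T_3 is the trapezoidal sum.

M_3 = 38.8125.
T_3 = 43.875.
M_3 − T_3 = -5.0625.

-5.0625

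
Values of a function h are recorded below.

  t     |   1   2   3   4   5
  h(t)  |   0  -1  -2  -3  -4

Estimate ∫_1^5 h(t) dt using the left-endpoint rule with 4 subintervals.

Δt = 1.
Sum = 1·[0 + (-1) + (-2) + (-3)] = -6.

-6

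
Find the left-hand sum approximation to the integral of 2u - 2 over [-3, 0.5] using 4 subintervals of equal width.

Δu = (0.5 − (-3))/4 = 0.875.
Left endpoints: -3, -2.125, -1.25, -0.375.
f(-3) = -8, f(-2.125) = -6.25, f(-1.25) = -4.5, f(-0.375) = -2.75.
Sum = Δu · [f(-3) + f(-2.125) + f(-1.25) + f(-0.375)].
Sum = -18.8125.

-18.8125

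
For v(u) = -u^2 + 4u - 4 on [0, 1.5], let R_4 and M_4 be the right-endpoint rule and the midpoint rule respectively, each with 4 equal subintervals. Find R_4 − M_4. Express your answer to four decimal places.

R_4 = -1.95703125.
M_4 ≈ -2.607422.
R_4 − M_4 ≈ 0.6504.

0.6504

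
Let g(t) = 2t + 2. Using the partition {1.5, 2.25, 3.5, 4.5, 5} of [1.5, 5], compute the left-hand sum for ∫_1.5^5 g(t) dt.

Subinterval widths: 0.75, 1.25, 1, 0.5.
Left endpoints: 1.5, 2.25, 3.5, 4.5.
g(1.5) = 5, g(2.25) = 6.5, g(3.5) = 9, g(4.5) = 11.
Sum = Σ Δt_i · g(t_i).
Sum = 26.375.

26.375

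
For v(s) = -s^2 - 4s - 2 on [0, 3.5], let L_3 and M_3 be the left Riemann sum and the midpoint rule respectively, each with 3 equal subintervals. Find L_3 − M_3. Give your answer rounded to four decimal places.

14.1215

L_3 ≈ -31.273148.
M_3 ≈ -45.394676.
L_3 − M_3 ≈ 14.1215.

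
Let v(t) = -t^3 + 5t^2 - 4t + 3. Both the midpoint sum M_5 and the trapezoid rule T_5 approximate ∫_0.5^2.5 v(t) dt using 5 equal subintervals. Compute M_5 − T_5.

-0.04

M_5 = 10.07.
T_5 = 10.11.
M_5 − T_5 = -0.04.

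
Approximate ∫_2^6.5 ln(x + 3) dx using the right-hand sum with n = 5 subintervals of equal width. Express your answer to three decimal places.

Δx = (6.5 − 2)/5 = 0.9.
Right endpoints: 2.9, 3.8, 4.7, 5.6, 6.5.
f(2.9) ≈ 1.775, f(3.8) ≈ 1.917, f(4.7) ≈ 2.041, f(5.6) ≈ 2.152, f(6.5) ≈ 2.251.
Sum = Δx · [f(2.9) + f(3.8) + f(4.7) + f(5.6) + f(6.5)].
Sum ≈ 9.123.

9.123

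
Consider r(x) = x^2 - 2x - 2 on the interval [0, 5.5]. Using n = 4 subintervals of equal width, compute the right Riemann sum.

Δx = (5.5 − 0)/4 = 1.375.
Right endpoints: 1.375, 2.75, 4.125, 5.5.
r(1.375) = -2.859375, r(2.75) = 0.0625, r(4.125) = 6.765625, r(5.5) = 17.25.
Sum = Δx · [r(1.375) + r(2.75) + r(4.125) + r(5.5)].
Sum = 29.17578125.

29.17578125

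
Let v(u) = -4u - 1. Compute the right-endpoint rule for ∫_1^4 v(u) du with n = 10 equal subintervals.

-34.8

Δu = (4 − 1)/10 = 0.3.
Right endpoints: 1.3, 1.6, 1.9, 2.2, 2.5, 2.8, 3.1, 3.4, 3.7, 4.
v(1.3) = -6.2, v(1.6) = -7.4, v(1.9) = -8.6, v(2.2) = -9.8, v(2.5) = -11, v(2.8) = -12.2, v(3.1) = -13.4, v(3.4) = -14.6, v(3.7) = -15.8, v(4) = -17.
Sum = Δu · [v(1.3) + v(1.6) + v(1.9) + ...].
Sum = -34.8.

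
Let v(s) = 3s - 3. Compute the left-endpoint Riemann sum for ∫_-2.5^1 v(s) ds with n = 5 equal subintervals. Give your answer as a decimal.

-22.05

Δs = (1 − (-2.5))/5 = 0.7.
Left endpoints: -2.5, -1.8, -1.1, -0.4, 0.3.
v(-2.5) = -10.5, v(-1.8) = -8.4, v(-1.1) = -6.3, v(-0.4) = -4.2, v(0.3) = -2.1.
Sum = Δs · [v(-2.5) + v(-1.8) + v(-1.1) + v(-0.4) + v(0.3)].
Sum = -22.05.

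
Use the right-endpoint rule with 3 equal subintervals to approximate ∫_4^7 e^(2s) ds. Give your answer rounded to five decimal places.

Δs = (7 − 4)/3 = 1.
Right endpoints: 5, 6, 7.
f(5) ≈ 22026.46579, f(6) ≈ 162754.79142, f(7) ≈ 1202604.28416.
Sum = Δs · [f(5) + f(6) + f(7)].
Sum ≈ 1387385.54138.

1387385.54138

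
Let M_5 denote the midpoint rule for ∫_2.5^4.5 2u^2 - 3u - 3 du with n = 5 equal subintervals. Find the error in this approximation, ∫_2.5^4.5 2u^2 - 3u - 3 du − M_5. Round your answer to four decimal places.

0.0533

Exact integral: ∫_2.5^4.5 f(u) du ≈ 23.333333.
M_5 = 23.28.
Error ≈ 23.333333 − 23.28 ≈ 0.0533.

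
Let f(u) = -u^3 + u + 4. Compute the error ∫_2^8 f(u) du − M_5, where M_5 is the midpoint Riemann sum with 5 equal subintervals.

-10.8

Exact integral: ∫_2^8 f(u) du = -966.
M_5 = -955.2.
Error = -966 − (-955.2) = -10.8.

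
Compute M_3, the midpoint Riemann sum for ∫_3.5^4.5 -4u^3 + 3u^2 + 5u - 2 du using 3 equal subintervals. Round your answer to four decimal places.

Δu = (4.5 − 3.5)/3 = 1/3.
Midpoints: 11/3, 4, 13/3.
f(11/3) = -3794/27, f(4) = -190, f(13/3) = -6736/27.
Sum = Δu · [f(11/3) + f(4) + f(13/3)].
Sum ≈ -193.3333.

-193.3333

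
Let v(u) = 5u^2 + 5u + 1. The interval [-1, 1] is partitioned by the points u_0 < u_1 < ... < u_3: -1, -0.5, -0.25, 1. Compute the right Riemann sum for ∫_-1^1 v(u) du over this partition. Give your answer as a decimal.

13.640625

Subinterval widths: 0.5, 0.25, 1.25.
Right endpoints: -0.5, -0.25, 1.
v(-0.5) = -0.25, v(-0.25) = 0.0625, v(1) = 11.
Sum = Σ Δu_i · v(u_i).
Sum = 13.640625.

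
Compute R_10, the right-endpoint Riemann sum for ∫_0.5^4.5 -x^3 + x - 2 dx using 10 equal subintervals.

-118.7

Δx = (4.5 − 0.5)/10 = 0.4.
Right endpoints: 0.9, 1.3, 1.7, 2.1, 2.5, 2.9, 3.3, 3.7, 4.1, 4.5.
f(0.9) = -1.829, f(1.3) = -2.897, f(1.7) = -5.213, f(2.1) = -9.161, f(2.5) = -15.125, f(2.9) = -23.489, f(3.3) = -34.637, f(3.7) = -48.953, f(4.1) = -66.821, f(4.5) = -88.625.
Sum = Δx · [f(0.9) + f(1.3) + f(1.7) + ...].
Sum = -118.7.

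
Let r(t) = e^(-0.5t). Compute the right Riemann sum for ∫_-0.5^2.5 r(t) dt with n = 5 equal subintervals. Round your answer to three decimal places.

Δt = (2.5 − (-0.5))/5 = 0.6.
Right endpoints: 0.1, 0.7, 1.3, 1.9, 2.5.
r(0.1) ≈ 0.951, r(0.7) ≈ 0.705, r(1.3) ≈ 0.522, r(1.9) ≈ 0.387, r(2.5) ≈ 0.287.
Sum = Δt · [r(0.1) + r(0.7) + r(1.3) + r(1.9) + r(2.5)].
Sum ≈ 1.711.

1.711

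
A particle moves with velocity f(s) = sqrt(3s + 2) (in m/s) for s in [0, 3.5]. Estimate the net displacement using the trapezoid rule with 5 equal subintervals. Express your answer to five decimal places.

Δs = (3.5 − 0)/5 = 0.7.
f(0) ≈ 1.41421, f(0.7) ≈ 2.02485, f(1.4) ≈ 2.48998, f(2.1) ≈ 2.88097, f(2.8) ≈ 3.22490, f(3.5) ≈ 3.53553.
T_5 = (Δs/2)·[f(s_0) + 2f(s_1) + ... + 2f(s_{4}) + f(s_5)].
Sum ≈ 9.16690.

9.16690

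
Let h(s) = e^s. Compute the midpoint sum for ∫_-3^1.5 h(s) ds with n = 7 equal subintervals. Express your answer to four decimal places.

Δs = (1.5 − (-3))/7 = 9/14.
Midpoints: -75/28, -57/28, -39/28, -0.75, -3/28, 15/28, 33/28.
h(-75/28) ≈ 0.0687, h(-57/28) ≈ 0.1306, h(-39/28) ≈ 0.2484, h(-0.75) ≈ 0.4724, h(-3/28) ≈ 0.8984, h(15/28) ≈ 1.7087, h(33/28) ≈ 3.2497.
Sum = Δs · [h(-75/28) + h(-57/28) + h(-39/28) + ...].
Sum ≈ 4.3565.

4.3565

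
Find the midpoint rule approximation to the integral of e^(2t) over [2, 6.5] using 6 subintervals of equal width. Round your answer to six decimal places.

Δt = (6.5 − 2)/6 = 0.75.
Midpoints: 2.375, 3.125, 3.875, 4.625, 5.375, 6.125.
f(2.375) ≈ 115.584285, f(3.125) ≈ 518.012825, f(3.875) ≈ 2321.572415, f(4.625) ≈ 10404.565717, f(5.375) ≈ 46630.028454, f(6.125) ≈ 208981.288870.
Sum = Δt · [f(2.375) + f(3.125) + f(3.875) + ...].
Sum ≈ 201728.289423.

201728.289423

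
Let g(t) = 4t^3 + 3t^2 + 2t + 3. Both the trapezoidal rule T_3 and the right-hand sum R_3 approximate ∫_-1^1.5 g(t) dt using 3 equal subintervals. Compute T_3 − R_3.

-10.9375

T_3 ≈ 18.923611.
R_3 ≈ 29.861111.
T_3 − R_3 = -10.9375.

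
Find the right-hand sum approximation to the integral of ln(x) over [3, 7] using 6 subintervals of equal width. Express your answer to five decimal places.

6.60093

Δx = (7 − 3)/6 = 2/3.
Right endpoints: 11/3, 13/3, 5, 17/3, 19/3, 7.
f(11/3) ≈ 1.29928, f(13/3) ≈ 1.46634, f(5) ≈ 1.60944, f(17/3) ≈ 1.73460, f(19/3) ≈ 1.84583, f(7) ≈ 1.94591.
Sum = Δx · [f(11/3) + f(13/3) + f(5) + ...].
Sum ≈ 6.60093.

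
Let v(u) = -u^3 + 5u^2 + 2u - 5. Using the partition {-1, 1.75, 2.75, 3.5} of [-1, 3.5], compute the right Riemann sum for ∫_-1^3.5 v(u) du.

Subinterval widths: 2.75, 1, 0.75.
Right endpoints: 1.75, 2.75, 3.5.
v(1.75) = 8.453125, v(2.75) = 17.515625, v(3.5) = 20.375.
Sum = Σ Δu_i · v(u_i).
Sum = 56.04296875.

56.04296875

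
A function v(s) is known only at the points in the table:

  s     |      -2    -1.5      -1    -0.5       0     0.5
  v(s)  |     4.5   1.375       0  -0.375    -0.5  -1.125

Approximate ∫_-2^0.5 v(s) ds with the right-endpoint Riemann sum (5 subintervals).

Δs = 0.5.
Sum = 0.5·[1.375 + 0 + (-0.375) + (-0.5) + (-1.125)] = -0.3125.

-0.3125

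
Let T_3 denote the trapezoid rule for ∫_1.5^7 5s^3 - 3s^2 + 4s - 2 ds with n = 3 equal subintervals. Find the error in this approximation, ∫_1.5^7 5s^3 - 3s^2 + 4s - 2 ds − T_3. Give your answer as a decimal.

-187.171875

Exact integral: ∫_1.5^7 f(s) ds = 2737.796875.
T_3 = 2924.96875.
Error = 2737.796875 − 2924.96875 = -187.171875.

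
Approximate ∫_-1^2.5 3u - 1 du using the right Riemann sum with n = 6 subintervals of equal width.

7.4375

Δu = (2.5 − (-1))/6 = 7/12.
Right endpoints: -5/12, 1/6, 0.75, 4/3, 23/12, 2.5.
f(-5/12) = -2.25, f(1/6) = -0.5, f(0.75) = 1.25, f(4/3) = 3, f(23/12) = 4.75, f(2.5) = 6.5.
Sum = Δu · [f(-5/12) + f(1/6) + f(0.75) + ...].
Sum = 7.4375.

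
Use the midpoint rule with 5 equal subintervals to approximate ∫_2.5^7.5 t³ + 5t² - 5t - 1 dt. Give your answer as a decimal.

1320

Δt = (7.5 − 2.5)/5 = 1.
Midpoints: 3, 4, 5, 6, 7.
f(3) = 56, f(4) = 123, f(5) = 224, f(6) = 365, f(7) = 552.
Sum = Δt · [f(3) + f(4) + f(5) + f(6) + f(7)].
Sum = 1320.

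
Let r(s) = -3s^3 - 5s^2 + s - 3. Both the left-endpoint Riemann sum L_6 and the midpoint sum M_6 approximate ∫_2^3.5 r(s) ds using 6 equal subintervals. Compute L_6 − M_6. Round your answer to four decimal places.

L_6 = -141.46484375.
M_6 ≈ -158.814453.
L_6 − M_6 ≈ 17.3496.

17.3496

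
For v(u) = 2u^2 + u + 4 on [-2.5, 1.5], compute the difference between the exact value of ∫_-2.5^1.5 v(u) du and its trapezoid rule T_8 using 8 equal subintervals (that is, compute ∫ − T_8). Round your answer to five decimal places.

Exact integral: ∫_-2.5^1.5 v(u) du ≈ 26.6666667.
T_8 = 27.
Error ≈ 26.6666667 − 27 ≈ -0.33333.

-0.33333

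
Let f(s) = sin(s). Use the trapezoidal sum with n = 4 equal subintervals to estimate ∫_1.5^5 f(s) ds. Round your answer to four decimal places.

-0.1992

Δs = (5 − 1.5)/4 = 0.875.
f(1.5) ≈ 0.9975, f(2.375) ≈ 0.6937, f(3.25) ≈ -0.1082, f(4.125) ≈ -0.8324, f(5) ≈ -0.9589.
T_4 = (Δs/2)·[f(s_0) + 2f(s_1) + 2f(s_2) + 2f(s_3) + f(s_4)].
Sum ≈ -0.1992.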